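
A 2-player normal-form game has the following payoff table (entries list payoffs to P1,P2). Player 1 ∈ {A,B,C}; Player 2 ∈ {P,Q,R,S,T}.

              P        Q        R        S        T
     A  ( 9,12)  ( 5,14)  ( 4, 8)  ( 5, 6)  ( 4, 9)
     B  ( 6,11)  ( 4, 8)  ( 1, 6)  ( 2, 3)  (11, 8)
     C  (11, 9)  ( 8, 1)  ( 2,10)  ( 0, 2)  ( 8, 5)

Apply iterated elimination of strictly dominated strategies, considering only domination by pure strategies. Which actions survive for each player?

Survivors P1:{A,C} P2:{P,Q,R}

P2 drop S (P beats it: A:12>6 B:11>3 C:9>2)
P2 drop T (P beats it: A:12>9 B:11>8 C:9>5)
P1 drop B (A beats it: P:9>6 Q:5>4 R:4>1)
P1→{A,C} P2→{P,Q,R}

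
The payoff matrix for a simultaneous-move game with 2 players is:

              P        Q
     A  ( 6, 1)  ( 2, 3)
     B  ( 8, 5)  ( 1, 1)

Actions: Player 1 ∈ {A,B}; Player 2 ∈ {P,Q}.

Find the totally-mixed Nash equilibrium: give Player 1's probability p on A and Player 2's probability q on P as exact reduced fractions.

(p,q) = (2/3, 1/3)

P1 indiff ⇒ q·6+(1-q)·2 = q·8+(1-q)·1 ⇒ q(-2) = (1-q)(-1) ⇒ q = 1/3
P2 indiff ⇒ p·1+(1-p)·5 = p·3+(1-p)·1 ⇒ p(-2) = (1-p)(-4) ⇒ p = 2/3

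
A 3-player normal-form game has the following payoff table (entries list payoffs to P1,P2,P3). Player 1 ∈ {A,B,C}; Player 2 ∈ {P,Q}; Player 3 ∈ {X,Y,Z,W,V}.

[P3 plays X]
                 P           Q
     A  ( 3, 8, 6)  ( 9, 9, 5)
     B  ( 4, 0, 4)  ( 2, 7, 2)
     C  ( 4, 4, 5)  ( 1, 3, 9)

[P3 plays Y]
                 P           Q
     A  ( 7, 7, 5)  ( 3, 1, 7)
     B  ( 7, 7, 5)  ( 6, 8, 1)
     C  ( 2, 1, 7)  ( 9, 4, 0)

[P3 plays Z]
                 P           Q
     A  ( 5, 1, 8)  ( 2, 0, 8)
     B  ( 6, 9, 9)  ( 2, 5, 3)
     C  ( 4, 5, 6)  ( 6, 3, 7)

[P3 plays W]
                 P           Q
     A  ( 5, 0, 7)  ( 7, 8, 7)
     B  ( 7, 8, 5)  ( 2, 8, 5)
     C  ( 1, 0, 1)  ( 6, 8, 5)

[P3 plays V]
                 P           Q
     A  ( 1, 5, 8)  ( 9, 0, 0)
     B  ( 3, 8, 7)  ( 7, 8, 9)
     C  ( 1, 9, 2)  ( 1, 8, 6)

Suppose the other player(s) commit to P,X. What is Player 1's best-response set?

u_1(A vs P,X) = 3
u_1(B vs P,X) = 4
u_1(C vs P,X) = 4
max payoff 4 at {B,C}

argmax u_1 = {B,C}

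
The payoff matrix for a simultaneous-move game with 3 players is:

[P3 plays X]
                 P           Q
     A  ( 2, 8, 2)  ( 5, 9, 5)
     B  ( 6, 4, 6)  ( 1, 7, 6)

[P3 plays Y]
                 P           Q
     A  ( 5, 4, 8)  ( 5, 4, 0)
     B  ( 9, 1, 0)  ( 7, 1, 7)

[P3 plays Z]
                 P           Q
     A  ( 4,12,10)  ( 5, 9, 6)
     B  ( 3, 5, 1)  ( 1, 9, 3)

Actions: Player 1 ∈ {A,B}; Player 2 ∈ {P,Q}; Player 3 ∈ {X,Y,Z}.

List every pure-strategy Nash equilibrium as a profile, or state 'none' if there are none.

(A,P,X): not NE [P1→B gives 6>2; P2→Q gives 9>8; P3→Z gives 10>2]
(A,P,Y): not NE [P1→B gives 9>5; P3→Z gives 10>8]
(A,P,Z): NE
(A,Q,X): not NE [P3→Z gives 6>5]
(A,Q,Y): not NE [P1→B gives 7>5; P3→Z gives 6>0]
(A,Q,Z): not NE [P2→P gives 12>9]
(B,P,X): not NE [P2→Q gives 7>4]
(B,P,Y): not NE [P3→X gives 6>0]
(B,P,Z): not NE [P1→A gives 4>3; P2→Q gives 9>5; P3→X gives 6>1]
(B,Q,X): not NE [P1→A gives 5>1; P3→Y gives 7>6]
(B,Q,Y): NE
(B,Q,Z): not NE [P1→A gives 5>1; P3→Y gives 7>3]

NE set: (A,P,Z), (B,Q,Y)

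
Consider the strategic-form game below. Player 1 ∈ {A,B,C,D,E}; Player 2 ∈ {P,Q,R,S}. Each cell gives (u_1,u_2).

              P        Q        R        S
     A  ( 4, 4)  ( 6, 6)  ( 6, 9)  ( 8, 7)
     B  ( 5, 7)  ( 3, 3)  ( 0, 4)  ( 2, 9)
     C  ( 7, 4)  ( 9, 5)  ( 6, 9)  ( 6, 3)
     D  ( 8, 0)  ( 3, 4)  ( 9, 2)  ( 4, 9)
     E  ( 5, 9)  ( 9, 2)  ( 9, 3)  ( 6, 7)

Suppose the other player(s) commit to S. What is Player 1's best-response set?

P1 best: {A}

u_1(A vs S) = 8
u_1(B vs S) = 2
u_1(C vs S) = 6
u_1(D vs S) = 4
u_1(E vs S) = 6
max payoff 8 at {A}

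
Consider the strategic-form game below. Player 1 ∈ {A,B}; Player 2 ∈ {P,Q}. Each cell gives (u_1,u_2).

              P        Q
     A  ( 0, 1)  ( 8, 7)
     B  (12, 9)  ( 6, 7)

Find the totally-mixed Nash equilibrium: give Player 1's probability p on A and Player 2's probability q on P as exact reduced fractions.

P1 indiff ⇒ q·0+(1-q)·8 = q·12+(1-q)·6 ⇒ q(-12) = (1-q)(-2) ⇒ q = 1/7
P2 indiff ⇒ p·1+(1-p)·9 = p·7+(1-p)·7 ⇒ p(-6) = (1-p)(-2) ⇒ p = 1/4

P1 mixes 1/4 on A; P2 mixes 1/7 on P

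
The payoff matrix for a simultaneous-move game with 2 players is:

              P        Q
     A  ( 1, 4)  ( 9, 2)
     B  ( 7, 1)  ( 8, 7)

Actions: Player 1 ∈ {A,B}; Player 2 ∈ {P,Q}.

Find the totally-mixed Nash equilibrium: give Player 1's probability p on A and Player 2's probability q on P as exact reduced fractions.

P1 indiff ⇒ q·1+(1-q)·9 = q·7+(1-q)·8 ⇒ q(-6) = (1-q)(-1) ⇒ q = 1/7
P2 indiff ⇒ p·4+(1-p)·1 = p·2+(1-p)·7 ⇒ p(2) = (1-p)(6) ⇒ p = 3/4

(p,q) = (3/4, 1/7)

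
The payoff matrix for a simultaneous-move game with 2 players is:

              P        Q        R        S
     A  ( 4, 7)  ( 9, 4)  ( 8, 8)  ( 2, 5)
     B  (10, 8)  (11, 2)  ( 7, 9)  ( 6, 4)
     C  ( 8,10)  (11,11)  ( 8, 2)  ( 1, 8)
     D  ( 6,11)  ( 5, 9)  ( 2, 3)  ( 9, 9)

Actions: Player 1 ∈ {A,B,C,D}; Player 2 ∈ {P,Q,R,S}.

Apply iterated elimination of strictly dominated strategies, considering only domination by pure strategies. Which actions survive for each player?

Remaining: P1:{A,B,C} P2:{P,Q,R}

P2 drop S (P beats it: A:7>5 B:8>4 C:10>8 D:11>9)
P1 drop D (B beats it: P:10>6 Q:11>5 R:7>2)
P1→{A,B,C} P2→{P,Q,R}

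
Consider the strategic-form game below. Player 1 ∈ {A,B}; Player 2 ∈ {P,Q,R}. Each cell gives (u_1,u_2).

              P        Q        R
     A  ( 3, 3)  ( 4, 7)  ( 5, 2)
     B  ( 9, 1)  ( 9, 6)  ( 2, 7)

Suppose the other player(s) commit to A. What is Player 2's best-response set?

u_2(P vs A) = 3
u_2(Q vs A) = 7
u_2(R vs A) = 2
max payoff 7 at {Q}

BR_2 = {Q}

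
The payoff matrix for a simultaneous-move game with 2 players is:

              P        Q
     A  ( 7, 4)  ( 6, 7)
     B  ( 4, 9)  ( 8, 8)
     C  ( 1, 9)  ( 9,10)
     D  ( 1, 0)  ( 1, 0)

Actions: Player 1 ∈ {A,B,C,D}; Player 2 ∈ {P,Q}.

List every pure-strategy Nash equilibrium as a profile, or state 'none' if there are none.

(A,P): not NE [P2→Q gives 7>4]
(A,Q): not NE [P1→C gives 9>6]
(B,P): not NE [P1→A gives 7>4]
(B,Q): not NE [P1→C gives 9>8; P2→P gives 9>8]
(C,P): not NE [P1→A gives 7>1; P2→Q gives 10>9]
(C,Q): NE
(D,P): not NE [P1→A gives 7>1]
(D,Q): not NE [P1→C gives 9>1]

Nash profiles: (C,Q)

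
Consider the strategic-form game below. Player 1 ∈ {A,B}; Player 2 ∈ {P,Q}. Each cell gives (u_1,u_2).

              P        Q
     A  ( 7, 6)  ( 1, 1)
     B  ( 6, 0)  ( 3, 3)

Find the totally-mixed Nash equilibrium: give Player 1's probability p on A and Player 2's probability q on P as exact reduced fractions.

P1 indiff ⇒ q·7+(1-q)·1 = q·6+(1-q)·3 ⇒ q(1) = (1-q)(2) ⇒ q = 2/3
P2 indiff ⇒ p·6+(1-p)·0 = p·1+(1-p)·3 ⇒ p(5) = (1-p)(3) ⇒ p = 3/8

(p,q) = (3/8, 2/3)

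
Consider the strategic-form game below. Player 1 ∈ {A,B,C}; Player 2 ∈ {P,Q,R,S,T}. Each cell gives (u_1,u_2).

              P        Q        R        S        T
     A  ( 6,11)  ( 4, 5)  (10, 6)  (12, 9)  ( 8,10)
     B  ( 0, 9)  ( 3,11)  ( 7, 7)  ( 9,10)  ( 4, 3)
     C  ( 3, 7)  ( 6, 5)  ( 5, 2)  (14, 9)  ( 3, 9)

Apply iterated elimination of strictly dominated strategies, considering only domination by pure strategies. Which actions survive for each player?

P1 drop B (A beats it: P:6>0 Q:4>3 R:10>7 S:12>9 T:8>4)
P2 drop Q (P beats it: A:11>5 C:7>5)
P2 drop R (P beats it: A:11>6 C:7>2)
P1→{A,C} P2→{P,S,T}

Remaining: P1:{A,C} P2:{P,S,T}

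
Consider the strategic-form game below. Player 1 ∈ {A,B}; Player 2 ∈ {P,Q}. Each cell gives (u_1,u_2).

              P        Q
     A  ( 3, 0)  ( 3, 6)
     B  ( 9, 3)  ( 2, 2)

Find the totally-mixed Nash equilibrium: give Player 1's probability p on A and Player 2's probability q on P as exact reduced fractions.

P1 mixes 1/7 on A; P2 mixes 1/7 on P

P1 indiff ⇒ q·3+(1-q)·3 = q·9+(1-q)·2 ⇒ q(-6) = (1-q)(-1) ⇒ q = 1/7
P2 indiff ⇒ p·0+(1-p)·3 = p·6+(1-p)·2 ⇒ p(-6) = (1-p)(-1) ⇒ p = 1/7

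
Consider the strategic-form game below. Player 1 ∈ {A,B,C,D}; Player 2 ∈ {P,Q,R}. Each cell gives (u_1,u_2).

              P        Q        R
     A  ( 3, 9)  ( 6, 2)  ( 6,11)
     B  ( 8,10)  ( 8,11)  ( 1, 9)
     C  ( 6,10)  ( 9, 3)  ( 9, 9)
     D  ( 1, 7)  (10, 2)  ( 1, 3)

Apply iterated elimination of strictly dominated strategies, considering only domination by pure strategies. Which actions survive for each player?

P1 drop A (C beats it: P:6>3 Q:9>6 R:9>6)
P2 drop R (P beats it: B:10>9 C:10>9 D:7>3)
P1→{B,C,D} P2→{P,Q}

Survivors P1:{B,C,D} P2:{P,Q}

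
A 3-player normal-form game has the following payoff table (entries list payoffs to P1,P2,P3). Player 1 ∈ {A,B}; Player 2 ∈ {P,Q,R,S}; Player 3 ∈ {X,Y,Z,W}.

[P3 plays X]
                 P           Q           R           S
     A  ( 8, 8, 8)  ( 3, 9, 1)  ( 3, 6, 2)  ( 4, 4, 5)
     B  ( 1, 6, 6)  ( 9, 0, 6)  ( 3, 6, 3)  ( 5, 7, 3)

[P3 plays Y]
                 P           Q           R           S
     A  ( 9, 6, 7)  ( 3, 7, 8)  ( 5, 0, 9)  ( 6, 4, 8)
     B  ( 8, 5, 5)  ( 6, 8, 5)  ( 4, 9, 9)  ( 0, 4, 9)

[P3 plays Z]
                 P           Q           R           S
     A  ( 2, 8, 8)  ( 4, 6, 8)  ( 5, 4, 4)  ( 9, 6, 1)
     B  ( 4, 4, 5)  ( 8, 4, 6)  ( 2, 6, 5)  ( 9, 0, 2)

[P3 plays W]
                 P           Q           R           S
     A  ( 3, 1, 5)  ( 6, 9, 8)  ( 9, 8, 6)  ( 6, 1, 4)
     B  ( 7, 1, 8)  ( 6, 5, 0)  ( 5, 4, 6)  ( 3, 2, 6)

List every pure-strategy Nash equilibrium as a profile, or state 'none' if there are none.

Nash profiles: (A,Q,W)

(A,P,X): not NE [P2→Q gives 9>8]
(A,P,Y): not NE [P2→Q gives 7>6; P3→Z gives 8>7]
(A,P,Z): not NE [P1→B gives 4>2]
(A,P,W): not NE [P1→B gives 7>3; P2→Q gives 9>1; P3→Z gives 8>5]
(A,Q,X): not NE [P1→B gives 9>3; P3→W gives 8>1]
(A,Q,Y): not NE [P1→B gives 6>3]
(A,Q,Z): not NE [P1→B gives 8>4; P2→P gives 8>6]
(A,Q,W): NE
(A,R,X): not NE [P2→Q gives 9>6; P3→Y gives 9>2]
(A,R,Y): not NE [P2→Q gives 7>0]
(A,R,Z): not NE [P2→P gives 8>4; P3→Y gives 9>4]
(A,R,W): not NE [P2→Q gives 9>8; P3→Y gives 9>6]
(A,S,X): not NE [P1→B gives 5>4; P2→Q gives 9>4; P3→Y gives 8>5]
(A,S,Y): not NE [P2→Q gives 7>4]
(A,S,Z): not NE [P2→P gives 8>6; P3→Y gives 8>1]
(A,S,W): not NE [P2→Q gives 9>1; P3→Y gives 8>4]
(B,P,X): not NE [P1→A gives 8>1; P2→S gives 7>6; P3→W gives 8>6]
(B,P,Y): not NE [P1→A gives 9>8; P2→R gives 9>5; P3→W gives 8>5]
(B,P,Z): not NE [P2→R gives 6>4; P3→W gives 8>5]
(B,P,W): not NE [P2→Q gives 5>1]
(B,Q,X): not NE [P2→S gives 7>0]
(B,Q,Y): not NE [P2→R gives 9>8; P3→Z gives 6>5]
(B,Q,Z): not NE [P2→R gives 6>4]
(B,Q,W): not NE [P3→Z gives 6>0]
(B,R,X): not NE [P2→S gives 7>6; P3→Y gives 9>3]
(B,R,Y): not NE [P1→A gives 5>4]
(B,R,Z): not NE [P1→A gives 5>2; P3→Y gives 9>5]
(B,R,W): not NE [P1→A gives 9>5; P2→Q gives 5>4; P3→Y gives 9>6]
(B,S,X): not NE [P3→Y gives 9>3]
(B,S,Y): not NE [P1→A gives 6>0; P2→R gives 9>4]
(B,S,Z): not NE [P2→R gives 6>0; P3→Y gives 9>2]
(B,S,W): not NE [P1→A gives 6>3; P2→Q gives 5>2; P3→Y gives 9>6]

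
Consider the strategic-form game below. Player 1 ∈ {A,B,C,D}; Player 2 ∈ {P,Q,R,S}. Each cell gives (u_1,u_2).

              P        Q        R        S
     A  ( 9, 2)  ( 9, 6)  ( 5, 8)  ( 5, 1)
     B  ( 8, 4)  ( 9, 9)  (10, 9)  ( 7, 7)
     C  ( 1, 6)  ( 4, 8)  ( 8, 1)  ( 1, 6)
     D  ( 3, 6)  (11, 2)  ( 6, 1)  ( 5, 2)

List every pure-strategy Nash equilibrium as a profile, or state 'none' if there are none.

(A,P): not NE [P2→R gives 8>2]
(A,Q): not NE [P1→D gives 11>9; P2→R gives 8>6]
(A,R): not NE [P1→B gives 10>5]
(A,S): not NE [P1→B gives 7>5; P2→R gives 8>1]
(B,P): not NE [P1→A gives 9>8; P2→R gives 9>4]
(B,Q): not NE [P1→D gives 11>9]
(B,R): NE
(B,S): not NE [P2→R gives 9>7]
(C,P): not NE [P1→A gives 9>1; P2→Q gives 8>6]
(C,Q): not NE [P1→D gives 11>4]
(C,R): not NE [P1→B gives 10>8; P2→Q gives 8>1]
(C,S): not NE [P1→B gives 7>1; P2→Q gives 8>6]
(D,P): not NE [P1→A gives 9>3]
(D,Q): not NE [P2→P gives 6>2]
(D,R): not NE [P1→B gives 10>6; P2→P gives 6>1]
(D,S): not NE [P1→B gives 7>5; P2→P gives 6>2]

Nash profiles: (B,R)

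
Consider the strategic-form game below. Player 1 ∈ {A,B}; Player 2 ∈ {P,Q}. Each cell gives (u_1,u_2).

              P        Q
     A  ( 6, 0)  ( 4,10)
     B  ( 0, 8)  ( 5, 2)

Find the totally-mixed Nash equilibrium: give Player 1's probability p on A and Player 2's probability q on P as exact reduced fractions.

p=3/8, q=1/7

P1 indiff ⇒ q·6+(1-q)·4 = q·0+(1-q)·5 ⇒ q(6) = (1-q)(1) ⇒ q = 1/7
P2 indiff ⇒ p·0+(1-p)·8 = p·10+(1-p)·2 ⇒ p(-10) = (1-p)(-6) ⇒ p = 3/8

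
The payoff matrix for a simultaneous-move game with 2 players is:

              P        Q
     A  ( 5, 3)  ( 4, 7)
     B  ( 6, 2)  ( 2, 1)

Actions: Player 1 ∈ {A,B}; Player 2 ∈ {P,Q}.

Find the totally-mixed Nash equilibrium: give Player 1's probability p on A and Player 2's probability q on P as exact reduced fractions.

p=1/5, q=2/3

P1 indiff ⇒ q·5+(1-q)·4 = q·6+(1-q)·2 ⇒ q(-1) = (1-q)(-2) ⇒ q = 2/3
P2 indiff ⇒ p·3+(1-p)·2 = p·7+(1-p)·1 ⇒ p(-4) = (1-p)(-1) ⇒ p = 1/5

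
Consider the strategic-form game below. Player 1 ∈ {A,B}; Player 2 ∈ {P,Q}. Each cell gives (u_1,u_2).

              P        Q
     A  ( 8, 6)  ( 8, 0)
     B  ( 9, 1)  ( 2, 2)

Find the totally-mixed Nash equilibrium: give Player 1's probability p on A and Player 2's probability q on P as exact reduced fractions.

(p,q) = (1/7, 6/7)

P1 indiff ⇒ q·8+(1-q)·8 = q·9+(1-q)·2 ⇒ q(-1) = (1-q)(-6) ⇒ q = 6/7
P2 indiff ⇒ p·6+(1-p)·1 = p·0+(1-p)·2 ⇒ p(6) = (1-p)(1) ⇒ p = 1/7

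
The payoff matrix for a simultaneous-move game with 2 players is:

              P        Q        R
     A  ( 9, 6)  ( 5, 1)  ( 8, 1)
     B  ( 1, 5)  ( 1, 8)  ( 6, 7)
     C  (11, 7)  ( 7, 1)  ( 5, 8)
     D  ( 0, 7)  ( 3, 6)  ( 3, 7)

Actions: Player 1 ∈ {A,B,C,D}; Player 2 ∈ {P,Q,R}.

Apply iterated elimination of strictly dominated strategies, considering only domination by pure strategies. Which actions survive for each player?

Remaining: P1:{A,C} P2:{P,R}

P1 drop B (A beats it: P:9>1 Q:5>1 R:8>6)
P1 drop D (A beats it: P:9>0 Q:5>3 R:8>3)
P2 drop Q (P beats it: A:6>1 C:7>1)
P1→{A,C} P2→{P,R}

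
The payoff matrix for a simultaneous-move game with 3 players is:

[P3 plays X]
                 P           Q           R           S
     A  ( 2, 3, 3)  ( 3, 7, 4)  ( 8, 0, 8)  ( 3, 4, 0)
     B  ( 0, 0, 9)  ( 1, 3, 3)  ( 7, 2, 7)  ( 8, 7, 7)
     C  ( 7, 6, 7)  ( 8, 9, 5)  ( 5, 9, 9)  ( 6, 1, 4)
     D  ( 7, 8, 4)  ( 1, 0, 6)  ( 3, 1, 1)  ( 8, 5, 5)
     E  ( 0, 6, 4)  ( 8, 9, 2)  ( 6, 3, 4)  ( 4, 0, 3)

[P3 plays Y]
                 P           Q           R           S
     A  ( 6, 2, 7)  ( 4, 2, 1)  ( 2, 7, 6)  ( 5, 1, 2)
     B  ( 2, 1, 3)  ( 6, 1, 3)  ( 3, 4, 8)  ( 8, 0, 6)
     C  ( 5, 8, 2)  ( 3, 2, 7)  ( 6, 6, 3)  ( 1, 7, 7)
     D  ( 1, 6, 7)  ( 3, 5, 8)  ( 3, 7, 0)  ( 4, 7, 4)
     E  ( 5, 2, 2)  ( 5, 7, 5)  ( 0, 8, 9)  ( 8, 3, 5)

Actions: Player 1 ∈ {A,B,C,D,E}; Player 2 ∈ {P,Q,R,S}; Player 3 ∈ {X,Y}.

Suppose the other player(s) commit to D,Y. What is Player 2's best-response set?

u_2(P vs D,Y) = 6
u_2(Q vs D,Y) = 5
u_2(R vs D,Y) = 7
u_2(S vs D,Y) = 7
max payoff 7 at {R,S}

BR_2 = {R,S}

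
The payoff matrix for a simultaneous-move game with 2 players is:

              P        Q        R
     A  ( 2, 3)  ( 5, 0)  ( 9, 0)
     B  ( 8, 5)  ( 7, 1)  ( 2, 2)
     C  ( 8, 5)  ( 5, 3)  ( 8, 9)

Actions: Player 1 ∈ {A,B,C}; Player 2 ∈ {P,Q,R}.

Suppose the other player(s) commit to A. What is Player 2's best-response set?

argmax u_2 = {P}

u_2(P vs A) = 3
u_2(Q vs A) = 0
u_2(R vs A) = 0
max payoff 3 at {P}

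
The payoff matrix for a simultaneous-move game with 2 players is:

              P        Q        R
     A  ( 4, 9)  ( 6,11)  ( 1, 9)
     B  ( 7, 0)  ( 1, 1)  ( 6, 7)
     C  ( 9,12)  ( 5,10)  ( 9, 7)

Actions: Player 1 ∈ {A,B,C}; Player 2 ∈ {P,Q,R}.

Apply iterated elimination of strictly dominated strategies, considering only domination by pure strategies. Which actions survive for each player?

Remaining: P1:{A,C} P2:{P,Q}

P1 drop B (C beats it: P:9>7 Q:5>1 R:9>6)
P2 drop R (Q beats it: A:11>9 C:10>7)
P1→{A,C} P2→{P,Q}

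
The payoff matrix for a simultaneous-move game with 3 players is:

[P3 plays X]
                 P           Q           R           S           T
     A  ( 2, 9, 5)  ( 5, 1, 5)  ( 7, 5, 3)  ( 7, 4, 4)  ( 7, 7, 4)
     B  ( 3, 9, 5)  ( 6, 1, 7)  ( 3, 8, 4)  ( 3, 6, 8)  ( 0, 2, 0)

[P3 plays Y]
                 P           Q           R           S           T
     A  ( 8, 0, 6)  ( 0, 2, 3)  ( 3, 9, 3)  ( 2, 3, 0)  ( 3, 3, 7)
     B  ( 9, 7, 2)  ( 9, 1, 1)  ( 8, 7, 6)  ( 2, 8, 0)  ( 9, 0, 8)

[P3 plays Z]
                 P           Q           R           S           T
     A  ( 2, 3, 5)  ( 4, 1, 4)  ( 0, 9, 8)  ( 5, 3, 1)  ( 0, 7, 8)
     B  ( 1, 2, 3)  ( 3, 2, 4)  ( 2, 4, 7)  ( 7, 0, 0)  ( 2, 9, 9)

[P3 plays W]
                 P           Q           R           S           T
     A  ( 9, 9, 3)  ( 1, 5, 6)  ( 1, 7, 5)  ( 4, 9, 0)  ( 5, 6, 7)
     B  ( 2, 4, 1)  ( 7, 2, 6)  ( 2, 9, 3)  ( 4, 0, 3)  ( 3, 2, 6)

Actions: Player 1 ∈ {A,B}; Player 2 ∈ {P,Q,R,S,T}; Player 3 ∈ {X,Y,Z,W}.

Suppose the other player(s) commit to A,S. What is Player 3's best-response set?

BR_3 = {X}

u_3(X vs A,S) = 4
u_3(Y vs A,S) = 0
u_3(Z vs A,S) = 1
u_3(W vs A,S) = 0
max payoff 4 at {X}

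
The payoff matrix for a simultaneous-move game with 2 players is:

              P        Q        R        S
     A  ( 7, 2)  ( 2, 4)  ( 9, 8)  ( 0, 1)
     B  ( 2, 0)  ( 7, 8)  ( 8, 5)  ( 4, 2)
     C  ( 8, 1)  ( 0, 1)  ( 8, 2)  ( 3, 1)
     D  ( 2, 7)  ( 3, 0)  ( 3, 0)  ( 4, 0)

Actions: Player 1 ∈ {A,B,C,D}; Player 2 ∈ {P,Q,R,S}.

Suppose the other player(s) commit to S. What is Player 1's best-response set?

P1 best: {B,D}

u_1(A vs S) = 0
u_1(B vs S) = 4
u_1(C vs S) = 3
u_1(D vs S) = 4
max payoff 4 at {B,D}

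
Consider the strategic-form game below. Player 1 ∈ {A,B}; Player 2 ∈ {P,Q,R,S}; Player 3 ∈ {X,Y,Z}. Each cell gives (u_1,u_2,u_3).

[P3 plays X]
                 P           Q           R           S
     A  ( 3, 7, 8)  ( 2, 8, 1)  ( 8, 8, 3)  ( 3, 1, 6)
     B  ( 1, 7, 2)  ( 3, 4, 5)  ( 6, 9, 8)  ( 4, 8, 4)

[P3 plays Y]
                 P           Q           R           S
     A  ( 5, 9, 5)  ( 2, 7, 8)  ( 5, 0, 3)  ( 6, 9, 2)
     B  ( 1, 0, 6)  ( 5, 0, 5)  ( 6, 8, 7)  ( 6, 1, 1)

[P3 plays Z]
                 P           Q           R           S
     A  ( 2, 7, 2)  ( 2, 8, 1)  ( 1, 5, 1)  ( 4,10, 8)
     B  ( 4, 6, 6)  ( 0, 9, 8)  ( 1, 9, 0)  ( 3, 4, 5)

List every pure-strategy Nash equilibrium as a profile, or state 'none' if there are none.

(A,P,X): not NE [P2→R gives 8>7]
(A,P,Y): not NE [P3→X gives 8>5]
(A,P,Z): not NE [P1→B gives 4>2; P2→S gives 10>7; P3→X gives 8>2]
(A,Q,X): not NE [P1→B gives 3>2; P3→Y gives 8>1]
(A,Q,Y): not NE [P1→B gives 5>2; P2→S gives 9>7]
(A,Q,Z): not NE [P2→S gives 10>8; P3→Y gives 8>1]
(A,R,X): NE
(A,R,Y): not NE [P1→B gives 6>5; P2→S gives 9>0]
(A,R,Z): not NE [P2→S gives 10>5; P3→Y gives 3>1]
(A,S,X): not NE [P1→B gives 4>3; P2→R gives 8>1; P3→Z gives 8>6]
(A,S,Y): not NE [P3→Z gives 8>2]
(A,S,Z): NE
(B,P,X): not NE [P1→A gives 3>1; P2→R gives 9>7; P3→Z gives 6>2]
(B,P,Y): not NE [P1→A gives 5>1; P2→R gives 8>0]
(B,P,Z): not NE [P2→R gives 9>6]
(B,Q,X): not NE [P2→R gives 9>4; P3→Z gives 8>5]
(B,Q,Y): not NE [P2→R gives 8>0; P3→Z gives 8>5]
(B,Q,Z): not NE [P1→A gives 2>0]
(B,R,X): not NE [P1→A gives 8>6]
(B,R,Y): not NE [P3→X gives 8>7]
(B,R,Z): not NE [P3→X gives 8>0]
(B,S,X): not NE [P2→R gives 9>8; P3→Z gives 5>4]
(B,S,Y): not NE [P2→R gives 8>1; P3→Z gives 5>1]
(B,S,Z): not NE [P1→A gives 4>3; P2→R gives 9>4]

NE set: (A,R,X), (A,S,Z)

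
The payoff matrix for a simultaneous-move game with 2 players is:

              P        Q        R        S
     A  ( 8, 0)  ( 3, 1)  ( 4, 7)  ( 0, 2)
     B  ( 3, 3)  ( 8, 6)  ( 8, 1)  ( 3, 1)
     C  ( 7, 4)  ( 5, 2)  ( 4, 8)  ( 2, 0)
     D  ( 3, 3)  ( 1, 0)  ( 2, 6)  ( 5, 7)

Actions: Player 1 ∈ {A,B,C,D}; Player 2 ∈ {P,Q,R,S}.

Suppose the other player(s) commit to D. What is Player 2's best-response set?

u_2(P vs D) = 3
u_2(Q vs D) = 0
u_2(R vs D) = 6
u_2(S vs D) = 7
max payoff 7 at {S}

argmax u_2 = {S}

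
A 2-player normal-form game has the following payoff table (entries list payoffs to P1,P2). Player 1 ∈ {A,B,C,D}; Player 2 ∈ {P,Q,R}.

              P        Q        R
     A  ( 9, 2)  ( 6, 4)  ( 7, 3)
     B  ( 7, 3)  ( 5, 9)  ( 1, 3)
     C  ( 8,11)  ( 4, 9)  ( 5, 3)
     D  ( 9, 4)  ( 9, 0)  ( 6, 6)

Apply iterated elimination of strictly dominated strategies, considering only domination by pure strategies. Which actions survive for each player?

IESDS → P1:{A,D} P2:{Q,R}

P1 drop B (A beats it: P:9>7 Q:6>5 R:7>1)
P1 drop C (A beats it: P:9>8 Q:6>4 R:7>5)
P2 drop P (R beats it: A:3>2 D:6>4)
P1→{A,D} P2→{Q,R}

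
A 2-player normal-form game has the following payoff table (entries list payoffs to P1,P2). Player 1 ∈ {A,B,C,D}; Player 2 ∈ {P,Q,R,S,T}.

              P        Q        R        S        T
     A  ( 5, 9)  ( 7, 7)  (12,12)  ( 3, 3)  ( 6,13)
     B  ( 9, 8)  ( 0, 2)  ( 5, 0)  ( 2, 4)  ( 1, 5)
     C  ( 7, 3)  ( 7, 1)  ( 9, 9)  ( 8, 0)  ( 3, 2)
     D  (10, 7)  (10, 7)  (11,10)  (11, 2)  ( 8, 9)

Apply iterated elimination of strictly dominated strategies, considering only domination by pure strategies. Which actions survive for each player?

Survivors P1:{A,D} P2:{R,T}

P1 drop B (D beats it: P:10>9 Q:10>0 R:11>5 S:11>2 T:8>1)
P1 drop C (D beats it: P:10>7 Q:10>7 R:11>9 S:11>8 T:8>3)
P2 drop P (R beats it: A:12>9 D:10>7)
P2 drop Q (R beats it: A:12>7 D:10>7)
P2 drop S (R beats it: A:12>3 D:10>2)
P1→{A,D} P2→{R,T}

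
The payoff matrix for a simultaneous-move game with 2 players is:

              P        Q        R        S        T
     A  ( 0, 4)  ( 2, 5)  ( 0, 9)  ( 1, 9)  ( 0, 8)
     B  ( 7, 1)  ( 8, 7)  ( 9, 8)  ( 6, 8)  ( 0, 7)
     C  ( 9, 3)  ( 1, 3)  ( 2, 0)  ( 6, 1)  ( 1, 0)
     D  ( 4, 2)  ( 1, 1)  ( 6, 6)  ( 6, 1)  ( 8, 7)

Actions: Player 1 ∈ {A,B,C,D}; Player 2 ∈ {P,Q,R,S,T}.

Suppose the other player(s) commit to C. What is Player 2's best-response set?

u_2(P vs C) = 3
u_2(Q vs C) = 3
u_2(R vs C) = 0
u_2(S vs C) = 1
u_2(T vs C) = 0
max payoff 3 at {P,Q}

argmax u_2 = {P,Q}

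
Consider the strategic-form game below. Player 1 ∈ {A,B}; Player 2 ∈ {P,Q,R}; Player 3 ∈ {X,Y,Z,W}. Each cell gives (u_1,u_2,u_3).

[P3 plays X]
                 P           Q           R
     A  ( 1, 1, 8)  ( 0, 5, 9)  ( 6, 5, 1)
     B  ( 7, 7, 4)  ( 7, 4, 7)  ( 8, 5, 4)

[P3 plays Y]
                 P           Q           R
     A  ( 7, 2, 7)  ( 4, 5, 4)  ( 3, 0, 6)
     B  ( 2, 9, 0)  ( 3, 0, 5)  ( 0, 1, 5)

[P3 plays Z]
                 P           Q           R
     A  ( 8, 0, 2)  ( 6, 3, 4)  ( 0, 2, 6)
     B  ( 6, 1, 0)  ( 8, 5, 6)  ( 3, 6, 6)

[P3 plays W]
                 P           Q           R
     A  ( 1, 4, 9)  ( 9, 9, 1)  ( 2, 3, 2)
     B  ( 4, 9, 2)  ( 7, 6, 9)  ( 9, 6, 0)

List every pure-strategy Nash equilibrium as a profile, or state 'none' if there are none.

PSNE = {(B,P,X), (B,R,Z)}

(A,P,X): not NE [P1→B gives 7>1; P2→R gives 5>1; P3→W gives 9>8]
(A,P,Y): not NE [P2→Q gives 5>2; P3→W gives 9>7]
(A,P,Z): not NE [P2→Q gives 3>0; P3→W gives 9>2]
(A,P,W): not NE [P1→B gives 4>1; P2→Q gives 9>4]
(A,Q,X): not NE [P1→B gives 7>0]
(A,Q,Y): not NE [P3→X gives 9>4]
(A,Q,Z): not NE [P1→B gives 8>6; P3→X gives 9>4]
(A,Q,W): not NE [P3→X gives 9>1]
(A,R,X): not NE [P1→B gives 8>6; P3→Z gives 6>1]
(A,R,Y): not NE [P2→Q gives 5>0]
(A,R,Z): not NE [P1→B gives 3>0; P2→Q gives 3>2]
(A,R,W): not NE [P1→B gives 9>2; P2→Q gives 9>3; P3→Z gives 6>2]
(B,P,X): NE
(B,P,Y): not NE [P1→A gives 7>2; P3→X gives 4>0]
(B,P,Z): not NE [P1→A gives 8>6; P2→R gives 6>1; P3→X gives 4>0]
(B,P,W): not NE [P3→X gives 4>2]
(B,Q,X): not NE [P2→P gives 7>4; P3→W gives 9>7]
(B,Q,Y): not NE [P1→A gives 4>3; P2→P gives 9>0; P3→W gives 9>5]
(B,Q,Z): not NE [P2→R gives 6>5; P3→W gives 9>6]
(B,Q,W): not NE [P1→A gives 9>7; P2→P gives 9>6]
(B,R,X): not NE [P2→P gives 7>5; P3→Z gives 6>4]
(B,R,Y): not NE [P1→A gives 3>0; P2→P gives 9>1; P3→Z gives 6>5]
(B,R,Z): NE
(B,R,W): not NE [P2→P gives 9>6; P3→Z gives 6>0]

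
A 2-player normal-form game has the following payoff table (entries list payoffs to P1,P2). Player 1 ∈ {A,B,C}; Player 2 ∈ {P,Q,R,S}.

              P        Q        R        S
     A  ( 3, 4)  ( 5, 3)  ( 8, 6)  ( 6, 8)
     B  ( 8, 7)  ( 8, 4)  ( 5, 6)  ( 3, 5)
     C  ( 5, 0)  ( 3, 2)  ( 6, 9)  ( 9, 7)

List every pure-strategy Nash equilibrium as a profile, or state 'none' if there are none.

(A,P): not NE [P1→B gives 8>3; P2→S gives 8>4]
(A,Q): not NE [P1→B gives 8>5; P2→S gives 8>3]
(A,R): not NE [P2→S gives 8>6]
(A,S): not NE [P1→C gives 9>6]
(B,P): NE
(B,Q): not NE [P2→P gives 7>4]
(B,R): not NE [P1→A gives 8>5; P2→P gives 7>6]
(B,S): not NE [P1→C gives 9>3; P2→P gives 7>5]
(C,P): not NE [P1→B gives 8>5; P2→R gives 9>0]
(C,Q): not NE [P1→B gives 8>3; P2→R gives 9>2]
(C,R): not NE [P1→A gives 8>6]
(C,S): not NE [P2→R gives 9>7]

PSNE = {(B,P)}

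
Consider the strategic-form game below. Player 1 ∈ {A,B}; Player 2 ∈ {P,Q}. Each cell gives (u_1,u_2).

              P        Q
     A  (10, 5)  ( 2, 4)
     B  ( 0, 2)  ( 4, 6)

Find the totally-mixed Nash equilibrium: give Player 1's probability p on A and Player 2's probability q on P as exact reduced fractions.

P1 indiff ⇒ q·10+(1-q)·2 = q·0+(1-q)·4 ⇒ q(10) = (1-q)(2) ⇒ q = 1/6
P2 indiff ⇒ p·5+(1-p)·2 = p·4+(1-p)·6 ⇒ p(1) = (1-p)(4) ⇒ p = 4/5

p=4/5, q=1/6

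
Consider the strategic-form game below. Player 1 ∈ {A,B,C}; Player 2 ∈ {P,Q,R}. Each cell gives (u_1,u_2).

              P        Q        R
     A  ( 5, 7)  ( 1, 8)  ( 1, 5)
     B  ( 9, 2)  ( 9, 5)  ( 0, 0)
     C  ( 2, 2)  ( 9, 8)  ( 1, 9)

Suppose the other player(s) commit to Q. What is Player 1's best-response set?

P1 best: {B,C}

u_1(A vs Q) = 1
u_1(B vs Q) = 9
u_1(C vs Q) = 9
max payoff 9 at {B,C}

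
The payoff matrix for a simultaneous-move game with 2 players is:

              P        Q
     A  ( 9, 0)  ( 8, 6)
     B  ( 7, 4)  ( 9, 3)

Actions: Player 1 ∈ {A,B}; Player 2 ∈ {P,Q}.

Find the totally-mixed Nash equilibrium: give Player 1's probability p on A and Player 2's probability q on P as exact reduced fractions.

P1 indiff ⇒ q·9+(1-q)·8 = q·7+(1-q)·9 ⇒ q(2) = (1-q)(1) ⇒ q = 1/3
P2 indiff ⇒ p·0+(1-p)·4 = p·6+(1-p)·3 ⇒ p(-6) = (1-p)(-1) ⇒ p = 1/7

p=1/7, q=1/3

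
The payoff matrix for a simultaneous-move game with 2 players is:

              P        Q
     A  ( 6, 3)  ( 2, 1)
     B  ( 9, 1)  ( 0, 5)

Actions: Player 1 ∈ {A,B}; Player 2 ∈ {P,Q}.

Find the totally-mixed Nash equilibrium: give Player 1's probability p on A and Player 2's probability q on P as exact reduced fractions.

P1 indiff ⇒ q·6+(1-q)·2 = q·9+(1-q)·0 ⇒ q(-3) = (1-q)(-2) ⇒ q = 2/5
P2 indiff ⇒ p·3+(1-p)·1 = p·1+(1-p)·5 ⇒ p(2) = (1-p)(4) ⇒ p = 2/3

(p,q) = (2/3, 2/5)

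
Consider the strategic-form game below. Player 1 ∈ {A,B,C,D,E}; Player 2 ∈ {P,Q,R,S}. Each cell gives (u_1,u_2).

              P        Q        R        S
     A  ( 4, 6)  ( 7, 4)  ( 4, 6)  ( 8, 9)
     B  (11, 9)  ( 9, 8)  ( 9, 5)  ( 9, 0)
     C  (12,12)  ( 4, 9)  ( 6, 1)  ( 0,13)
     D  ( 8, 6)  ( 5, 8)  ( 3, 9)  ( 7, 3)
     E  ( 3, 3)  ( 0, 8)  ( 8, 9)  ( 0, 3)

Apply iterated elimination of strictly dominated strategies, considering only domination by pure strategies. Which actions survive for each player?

P1 drop A (B beats it: P:11>4 Q:9>7 R:9>4 S:9>8)
P1 drop D (B beats it: P:11>8 Q:9>5 R:9>3 S:9>7)
P1 drop E (B beats it: P:11>3 Q:9>0 R:9>8 S:9>0)
P2 drop Q (P beats it: B:9>8 C:12>9)
P2 drop R (P beats it: B:9>5 C:12>1)
P1→{B,C} P2→{P,S}

Remaining: P1:{B,C} P2:{P,S}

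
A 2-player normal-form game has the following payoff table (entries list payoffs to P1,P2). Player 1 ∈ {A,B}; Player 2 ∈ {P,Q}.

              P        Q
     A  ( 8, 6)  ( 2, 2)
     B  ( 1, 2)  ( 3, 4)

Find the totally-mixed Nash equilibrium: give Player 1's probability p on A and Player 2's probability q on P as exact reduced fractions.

(p,q) = (1/3, 1/8)

P1 indiff ⇒ q·8+(1-q)·2 = q·1+(1-q)·3 ⇒ q(7) = (1-q)(1) ⇒ q = 1/8
P2 indiff ⇒ p·6+(1-p)·2 = p·2+(1-p)·4 ⇒ p(4) = (1-p)(2) ⇒ p = 1/3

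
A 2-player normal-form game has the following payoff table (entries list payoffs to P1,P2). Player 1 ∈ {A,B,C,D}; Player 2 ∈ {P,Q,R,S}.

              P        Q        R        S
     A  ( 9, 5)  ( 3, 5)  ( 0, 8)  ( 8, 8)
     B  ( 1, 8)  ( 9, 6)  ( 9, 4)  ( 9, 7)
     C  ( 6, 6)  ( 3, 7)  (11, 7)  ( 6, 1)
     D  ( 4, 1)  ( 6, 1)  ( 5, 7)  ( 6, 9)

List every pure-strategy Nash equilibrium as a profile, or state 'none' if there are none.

(A,P): not NE [P2→S gives 8>5]
(A,Q): not NE [P1→B gives 9>3; P2→S gives 8>5]
(A,R): not NE [P1→C gives 11>0]
(A,S): not NE [P1→B gives 9>8]
(B,P): not NE [P1→A gives 9>1]
(B,Q): not NE [P2→P gives 8>6]
(B,R): not NE [P1→C gives 11>9; P2→P gives 8>4]
(B,S): not NE [P2→P gives 8>7]
(C,P): not NE [P1→A gives 9>6; P2→R gives 7>6]
(C,Q): not NE [P1→B gives 9>3]
(C,R): NE
(C,S): not NE [P1→B gives 9>6; P2→R gives 7>1]
(D,P): not NE [P1→A gives 9>4; P2→S gives 9>1]
(D,Q): not NE [P1→B gives 9>6; P2→S gives 9>1]
(D,R): not NE [P1→C gives 11>5; P2→S gives 9>7]
(D,S): not NE [P1→B gives 9>6]

Nash profiles: (C,R)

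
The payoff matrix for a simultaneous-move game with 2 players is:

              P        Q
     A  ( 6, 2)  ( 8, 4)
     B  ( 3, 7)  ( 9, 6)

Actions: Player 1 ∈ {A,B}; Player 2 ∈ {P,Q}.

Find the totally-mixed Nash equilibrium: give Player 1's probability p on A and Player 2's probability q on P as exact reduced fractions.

(p,q) = (1/3, 1/4)

P1 indiff ⇒ q·6+(1-q)·8 = q·3+(1-q)·9 ⇒ q(3) = (1-q)(1) ⇒ q = 1/4
P2 indiff ⇒ p·2+(1-p)·7 = p·4+(1-p)·6 ⇒ p(-2) = (1-p)(-1) ⇒ p = 1/3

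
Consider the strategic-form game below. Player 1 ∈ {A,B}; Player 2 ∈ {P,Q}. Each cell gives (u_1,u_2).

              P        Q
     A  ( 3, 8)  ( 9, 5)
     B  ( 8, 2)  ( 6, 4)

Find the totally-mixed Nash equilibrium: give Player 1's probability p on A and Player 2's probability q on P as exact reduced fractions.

p=2/5, q=3/8

P1 indiff ⇒ q·3+(1-q)·9 = q·8+(1-q)·6 ⇒ q(-5) = (1-q)(-3) ⇒ q = 3/8
P2 indiff ⇒ p·8+(1-p)·2 = p·5+(1-p)·4 ⇒ p(3) = (1-p)(2) ⇒ p = 2/5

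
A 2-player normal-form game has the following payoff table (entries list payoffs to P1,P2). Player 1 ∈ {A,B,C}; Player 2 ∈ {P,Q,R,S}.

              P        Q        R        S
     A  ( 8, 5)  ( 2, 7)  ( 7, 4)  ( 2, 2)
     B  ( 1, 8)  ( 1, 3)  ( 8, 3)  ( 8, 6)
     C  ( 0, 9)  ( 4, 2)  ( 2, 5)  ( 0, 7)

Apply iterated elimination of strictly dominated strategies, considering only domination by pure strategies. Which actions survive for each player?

Survivors P1:{A,C} P2:{P,Q}

P2 drop R (P beats it: A:5>4 B:8>3 C:9>5)
P2 drop S (P beats it: A:5>2 B:8>6 C:9>7)
P1 drop B (A beats it: P:8>1 Q:2>1)
P1→{A,C} P2→{P,Q}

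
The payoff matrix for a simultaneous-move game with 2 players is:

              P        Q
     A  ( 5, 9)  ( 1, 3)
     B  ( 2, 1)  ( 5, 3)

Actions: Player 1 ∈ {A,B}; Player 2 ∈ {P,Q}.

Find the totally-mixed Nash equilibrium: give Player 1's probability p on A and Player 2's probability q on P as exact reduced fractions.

P1 mixes 1/4 on A; P2 mixes 4/7 on P

P1 indiff ⇒ q·5+(1-q)·1 = q·2+(1-q)·5 ⇒ q(3) = (1-q)(4) ⇒ q = 4/7
P2 indiff ⇒ p·9+(1-p)·1 = p·3+(1-p)·3 ⇒ p(6) = (1-p)(2) ⇒ p = 1/4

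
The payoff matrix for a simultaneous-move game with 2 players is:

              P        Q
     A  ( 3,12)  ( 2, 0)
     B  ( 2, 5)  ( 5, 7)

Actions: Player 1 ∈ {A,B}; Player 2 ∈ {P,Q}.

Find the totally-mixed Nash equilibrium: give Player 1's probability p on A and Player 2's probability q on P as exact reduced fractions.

(p,q) = (1/7, 3/4)

P1 indiff ⇒ q·3+(1-q)·2 = q·2+(1-q)·5 ⇒ q(1) = (1-q)(3) ⇒ q = 3/4
P2 indiff ⇒ p·12+(1-p)·5 = p·0+(1-p)·7 ⇒ p(12) = (1-p)(2) ⇒ p = 1/7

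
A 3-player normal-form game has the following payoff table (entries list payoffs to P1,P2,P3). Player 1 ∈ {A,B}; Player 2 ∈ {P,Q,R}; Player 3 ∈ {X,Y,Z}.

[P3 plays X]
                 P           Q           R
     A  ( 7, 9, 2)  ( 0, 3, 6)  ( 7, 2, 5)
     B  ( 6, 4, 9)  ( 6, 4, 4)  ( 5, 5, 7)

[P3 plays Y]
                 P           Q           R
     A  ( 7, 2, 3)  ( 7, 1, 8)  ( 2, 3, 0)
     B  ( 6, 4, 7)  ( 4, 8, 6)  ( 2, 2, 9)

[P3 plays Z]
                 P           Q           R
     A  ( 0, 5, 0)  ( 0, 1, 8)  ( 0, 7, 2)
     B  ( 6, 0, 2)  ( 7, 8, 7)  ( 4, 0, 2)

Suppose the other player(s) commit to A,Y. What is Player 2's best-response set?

u_2(P vs A,Y) = 2
u_2(Q vs A,Y) = 1
u_2(R vs A,Y) = 3
max payoff 3 at {R}

BR_2 = {R}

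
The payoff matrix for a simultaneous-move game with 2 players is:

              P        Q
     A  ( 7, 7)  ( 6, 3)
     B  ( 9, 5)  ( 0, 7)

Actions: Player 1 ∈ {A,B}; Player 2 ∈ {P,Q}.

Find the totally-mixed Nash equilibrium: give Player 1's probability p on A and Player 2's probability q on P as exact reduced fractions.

P1 mixes 1/3 on A; P2 mixes 3/4 on P

P1 indiff ⇒ q·7+(1-q)·6 = q·9+(1-q)·0 ⇒ q(-2) = (1-q)(-6) ⇒ q = 3/4
P2 indiff ⇒ p·7+(1-p)·5 = p·3+(1-p)·7 ⇒ p(4) = (1-p)(2) ⇒ p = 1/3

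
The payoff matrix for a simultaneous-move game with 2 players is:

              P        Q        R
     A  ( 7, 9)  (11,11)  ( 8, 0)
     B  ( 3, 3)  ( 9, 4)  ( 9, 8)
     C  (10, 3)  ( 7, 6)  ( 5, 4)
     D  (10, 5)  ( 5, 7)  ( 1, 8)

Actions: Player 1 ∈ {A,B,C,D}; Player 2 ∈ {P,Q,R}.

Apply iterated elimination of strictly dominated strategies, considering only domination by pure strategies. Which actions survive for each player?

P2 drop P (Q beats it: A:11>9 B:4>3 C:6>3 D:7>5)
P1 drop C (A beats it: Q:11>7 R:8>5)
P1 drop D (A beats it: Q:11>5 R:8>1)
P1→{A,B} P2→{Q,R}

Survivors P1:{A,B} P2:{Q,R}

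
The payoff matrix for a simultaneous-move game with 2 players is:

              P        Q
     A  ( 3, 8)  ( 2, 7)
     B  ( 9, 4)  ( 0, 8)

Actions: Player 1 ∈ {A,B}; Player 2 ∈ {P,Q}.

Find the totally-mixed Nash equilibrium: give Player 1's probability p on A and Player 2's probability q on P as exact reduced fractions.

P1 mixes 4/5 on A; P2 mixes 1/4 on P

P1 indiff ⇒ q·3+(1-q)·2 = q·9+(1-q)·0 ⇒ q(-6) = (1-q)(-2) ⇒ q = 1/4
P2 indiff ⇒ p·8+(1-p)·4 = p·7+(1-p)·8 ⇒ p(1) = (1-p)(4) ⇒ p = 4/5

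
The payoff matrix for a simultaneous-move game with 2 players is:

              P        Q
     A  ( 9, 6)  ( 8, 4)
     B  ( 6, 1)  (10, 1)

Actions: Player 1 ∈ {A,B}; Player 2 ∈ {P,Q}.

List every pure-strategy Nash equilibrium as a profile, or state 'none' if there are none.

(A,P): NE
(A,Q): not NE [P1→B gives 10>8; P2→P gives 6>4]
(B,P): not NE [P1→A gives 9>6]
(B,Q): NE

PSNE = {(A,P), (B,Q)}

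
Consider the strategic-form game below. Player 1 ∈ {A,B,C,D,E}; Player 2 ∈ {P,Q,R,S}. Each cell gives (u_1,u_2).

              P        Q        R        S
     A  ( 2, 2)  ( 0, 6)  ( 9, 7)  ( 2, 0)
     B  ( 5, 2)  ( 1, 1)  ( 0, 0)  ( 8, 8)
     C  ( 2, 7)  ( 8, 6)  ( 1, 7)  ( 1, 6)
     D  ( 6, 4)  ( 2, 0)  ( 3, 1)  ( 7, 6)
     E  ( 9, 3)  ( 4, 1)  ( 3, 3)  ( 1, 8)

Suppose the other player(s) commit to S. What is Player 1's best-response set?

u_1(A vs S) = 2
u_1(B vs S) = 8
u_1(C vs S) = 1
u_1(D vs S) = 7
u_1(E vs S) = 1
max payoff 8 at {B}

BR_1 = {B}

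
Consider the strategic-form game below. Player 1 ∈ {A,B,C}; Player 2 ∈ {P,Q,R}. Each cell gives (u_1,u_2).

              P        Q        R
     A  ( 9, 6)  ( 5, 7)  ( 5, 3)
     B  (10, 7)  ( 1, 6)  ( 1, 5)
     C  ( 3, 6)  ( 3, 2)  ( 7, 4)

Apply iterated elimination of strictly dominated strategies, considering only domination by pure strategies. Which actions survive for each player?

Remaining: P1:{A,B} P2:{P,Q}

P2 drop R (P beats it: A:6>3 B:7>5 C:6>4)
P1 drop C (A beats it: P:9>3 Q:5>3)
P1→{A,B} P2→{P,Q}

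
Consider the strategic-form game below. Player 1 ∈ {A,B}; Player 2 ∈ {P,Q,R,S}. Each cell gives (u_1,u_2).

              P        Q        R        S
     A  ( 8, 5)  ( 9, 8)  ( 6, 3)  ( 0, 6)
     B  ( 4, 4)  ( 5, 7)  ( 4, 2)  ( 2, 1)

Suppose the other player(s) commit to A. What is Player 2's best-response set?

u_2(P vs A) = 5
u_2(Q vs A) = 8
u_2(R vs A) = 3
u_2(S vs A) = 6
max payoff 8 at {Q}

BR_2 = {Q}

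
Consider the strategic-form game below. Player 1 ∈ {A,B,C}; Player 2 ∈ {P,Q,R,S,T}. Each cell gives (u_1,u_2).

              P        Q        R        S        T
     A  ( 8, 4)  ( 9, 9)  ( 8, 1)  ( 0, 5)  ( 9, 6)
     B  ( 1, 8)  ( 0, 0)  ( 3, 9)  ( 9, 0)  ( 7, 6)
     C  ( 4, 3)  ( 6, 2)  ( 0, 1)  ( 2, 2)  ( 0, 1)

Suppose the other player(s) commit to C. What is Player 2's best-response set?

u_2(P vs C) = 3
u_2(Q vs C) = 2
u_2(R vs C) = 1
u_2(S vs C) = 2
u_2(T vs C) = 1
max payoff 3 at {P}

argmax u_2 = {P}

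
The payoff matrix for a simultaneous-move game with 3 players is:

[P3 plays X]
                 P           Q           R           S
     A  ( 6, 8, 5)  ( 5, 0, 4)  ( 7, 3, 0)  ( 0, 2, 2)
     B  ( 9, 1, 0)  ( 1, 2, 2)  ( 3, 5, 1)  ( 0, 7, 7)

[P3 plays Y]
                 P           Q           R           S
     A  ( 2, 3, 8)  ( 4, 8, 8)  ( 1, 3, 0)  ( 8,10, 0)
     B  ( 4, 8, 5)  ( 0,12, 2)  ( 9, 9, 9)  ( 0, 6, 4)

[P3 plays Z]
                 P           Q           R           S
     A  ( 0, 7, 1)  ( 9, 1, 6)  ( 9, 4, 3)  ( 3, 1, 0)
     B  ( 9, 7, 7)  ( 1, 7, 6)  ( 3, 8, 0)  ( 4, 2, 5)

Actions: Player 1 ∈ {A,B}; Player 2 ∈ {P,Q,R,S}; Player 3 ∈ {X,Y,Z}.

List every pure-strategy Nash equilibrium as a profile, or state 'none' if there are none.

Nash profiles: (B,S,X)

(A,P,X): not NE [P1→B gives 9>6; P3→Y gives 8>5]
(A,P,Y): not NE [P1→B gives 4>2; P2→S gives 10>3]
(A,P,Z): not NE [P1→B gives 9>0; P3→Y gives 8>1]
(A,Q,X): not NE [P2→P gives 8>0; P3→Y gives 8>4]
(A,Q,Y): not NE [P2→S gives 10>8]
(A,Q,Z): not NE [P2→P gives 7>1; P3→Y gives 8>6]
(A,R,X): not NE [P2→P gives 8>3; P3→Z gives 3>0]
(A,R,Y): not NE [P1→B gives 9>1; P2→S gives 10>3; P3→Z gives 3>0]
(A,R,Z): not NE [P2→P gives 7>4]
(A,S,X): not NE [P2→P gives 8>2]
(A,S,Y): not NE [P3→X gives 2>0]
(A,S,Z): not NE [P1→B gives 4>3; P2→P gives 7>1; P3→X gives 2>0]
(B,P,X): not NE [P2→S gives 7>1; P3→Z gives 7>0]
(B,P,Y): not NE [P2→Q gives 12>8; P3→Z gives 7>5]
(B,P,Z): not NE [P2→R gives 8>7]
(B,Q,X): not NE [P1→A gives 5>1; P2→S gives 7>2; P3→Z gives 6>2]
(B,Q,Y): not NE [P1→A gives 4>0; P3→Z gives 6>2]
(B,Q,Z): not NE [P1→A gives 9>1; P2→R gives 8>7]
(B,R,X): not NE [P1→A gives 7>3; P2→S gives 7>5; P3→Y gives 9>1]
(B,R,Y): not NE [P2→Q gives 12>9]
(B,R,Z): not NE [P1→A gives 9>3; P3→Y gives 9>0]
(B,S,X): NE
(B,S,Y): not NE [P1→A gives 8>0; P2→Q gives 12>6; P3→X gives 7>4]
(B,S,Z): not NE [P2→R gives 8>2; P3→X gives 7>5]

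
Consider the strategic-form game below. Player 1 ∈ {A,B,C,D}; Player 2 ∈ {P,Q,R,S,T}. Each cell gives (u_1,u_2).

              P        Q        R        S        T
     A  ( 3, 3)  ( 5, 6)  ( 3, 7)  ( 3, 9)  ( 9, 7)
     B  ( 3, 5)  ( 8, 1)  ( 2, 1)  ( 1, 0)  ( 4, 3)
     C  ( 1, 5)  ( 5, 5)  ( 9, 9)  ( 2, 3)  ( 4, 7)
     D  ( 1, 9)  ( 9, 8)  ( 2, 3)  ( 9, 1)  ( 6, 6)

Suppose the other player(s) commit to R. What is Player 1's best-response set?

BR_1 = {C}

u_1(A vs R) = 3
u_1(B vs R) = 2
u_1(C vs R) = 9
u_1(D vs R) = 2
max payoff 9 at {C}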